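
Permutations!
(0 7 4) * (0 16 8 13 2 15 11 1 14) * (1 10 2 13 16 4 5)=(0 7 5 1 14)(2 15 11 10)(8 16)=[7, 14, 15, 3, 4, 1, 6, 5, 16, 9, 2, 10, 12, 13, 0, 11, 8]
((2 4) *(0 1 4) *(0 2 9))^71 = (0 9 4 1) = [9, 0, 2, 3, 1, 5, 6, 7, 8, 4]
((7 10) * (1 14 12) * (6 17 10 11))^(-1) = (1 12 14)(6 11 7 10 17) = [0, 12, 2, 3, 4, 5, 11, 10, 8, 9, 17, 7, 14, 13, 1, 15, 16, 6]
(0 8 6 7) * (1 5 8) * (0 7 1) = (1 5 8 6) = [0, 5, 2, 3, 4, 8, 1, 7, 6]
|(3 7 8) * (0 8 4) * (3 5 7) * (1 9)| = 10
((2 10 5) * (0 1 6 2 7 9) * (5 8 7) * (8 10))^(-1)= [9, 0, 6, 3, 4, 5, 1, 8, 2, 7, 10]= (10)(0 9 7 8 2 6 1)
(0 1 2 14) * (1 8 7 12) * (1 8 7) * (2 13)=(0 7 12 8 1 13 2 14)=[7, 13, 14, 3, 4, 5, 6, 12, 1, 9, 10, 11, 8, 2, 0]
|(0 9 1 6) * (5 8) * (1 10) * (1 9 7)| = 4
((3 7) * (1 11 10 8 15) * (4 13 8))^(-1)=(1 15 8 13 4 10 11)(3 7)=[0, 15, 2, 7, 10, 5, 6, 3, 13, 9, 11, 1, 12, 4, 14, 8]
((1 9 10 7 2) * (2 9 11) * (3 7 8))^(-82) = (1 2 11)(3 10 7 8 9) = [0, 2, 11, 10, 4, 5, 6, 8, 9, 3, 7, 1]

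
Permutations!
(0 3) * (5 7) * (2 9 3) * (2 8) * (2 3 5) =(0 8 3)(2 9 5 7) =[8, 1, 9, 0, 4, 7, 6, 2, 3, 5]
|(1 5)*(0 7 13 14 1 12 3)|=8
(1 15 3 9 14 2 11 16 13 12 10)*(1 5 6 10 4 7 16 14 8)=(1 15 3 9 8)(2 11 14)(4 7 16 13 12)(5 6 10)=[0, 15, 11, 9, 7, 6, 10, 16, 1, 8, 5, 14, 4, 12, 2, 3, 13]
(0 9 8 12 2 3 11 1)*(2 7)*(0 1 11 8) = (0 9)(2 3 8 12 7) = [9, 1, 3, 8, 4, 5, 6, 2, 12, 0, 10, 11, 7]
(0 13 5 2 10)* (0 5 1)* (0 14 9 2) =(0 13 1 14 9 2 10 5) =[13, 14, 10, 3, 4, 0, 6, 7, 8, 2, 5, 11, 12, 1, 9]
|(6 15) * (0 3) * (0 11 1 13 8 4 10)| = 8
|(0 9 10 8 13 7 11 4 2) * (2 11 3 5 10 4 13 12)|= |(0 9 4 11 13 7 3 5 10 8 12 2)|= 12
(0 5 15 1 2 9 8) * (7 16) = (0 5 15 1 2 9 8)(7 16) = [5, 2, 9, 3, 4, 15, 6, 16, 0, 8, 10, 11, 12, 13, 14, 1, 7]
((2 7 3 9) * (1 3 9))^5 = (1 3)(2 9 7) = [0, 3, 9, 1, 4, 5, 6, 2, 8, 7]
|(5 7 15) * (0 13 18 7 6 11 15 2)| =20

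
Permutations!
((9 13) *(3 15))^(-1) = (3 15)(9 13) = [0, 1, 2, 15, 4, 5, 6, 7, 8, 13, 10, 11, 12, 9, 14, 3]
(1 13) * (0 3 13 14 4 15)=[3, 14, 2, 13, 15, 5, 6, 7, 8, 9, 10, 11, 12, 1, 4, 0]=(0 3 13 1 14 4 15)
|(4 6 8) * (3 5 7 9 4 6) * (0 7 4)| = |(0 7 9)(3 5 4)(6 8)| = 6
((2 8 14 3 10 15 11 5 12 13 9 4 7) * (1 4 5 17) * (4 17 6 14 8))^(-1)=(1 17)(2 7 4)(3 14 6 11 15 10)(5 9 13 12)=[0, 17, 7, 14, 2, 9, 11, 4, 8, 13, 3, 15, 5, 12, 6, 10, 16, 1]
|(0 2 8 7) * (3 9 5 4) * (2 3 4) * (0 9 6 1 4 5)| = 10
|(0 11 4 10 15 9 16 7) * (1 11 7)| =14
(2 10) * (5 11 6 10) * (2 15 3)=[0, 1, 5, 2, 4, 11, 10, 7, 8, 9, 15, 6, 12, 13, 14, 3]=(2 5 11 6 10 15 3)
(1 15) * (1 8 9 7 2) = (1 15 8 9 7 2) = [0, 15, 1, 3, 4, 5, 6, 2, 9, 7, 10, 11, 12, 13, 14, 8]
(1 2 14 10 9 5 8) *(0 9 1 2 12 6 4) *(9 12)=(0 12 6 4)(1 9 5 8 2 14 10)=[12, 9, 14, 3, 0, 8, 4, 7, 2, 5, 1, 11, 6, 13, 10]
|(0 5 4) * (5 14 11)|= |(0 14 11 5 4)|= 5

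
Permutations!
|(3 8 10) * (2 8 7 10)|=6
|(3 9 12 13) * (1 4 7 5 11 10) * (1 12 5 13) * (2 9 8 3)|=10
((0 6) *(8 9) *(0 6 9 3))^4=(9)=[0, 1, 2, 3, 4, 5, 6, 7, 8, 9]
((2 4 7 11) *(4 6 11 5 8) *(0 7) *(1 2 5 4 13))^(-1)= (0 4 7)(1 13 8 5 11 6 2)= [4, 13, 1, 3, 7, 11, 2, 0, 5, 9, 10, 6, 12, 8]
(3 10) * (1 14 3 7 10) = (1 14 3)(7 10) = [0, 14, 2, 1, 4, 5, 6, 10, 8, 9, 7, 11, 12, 13, 3]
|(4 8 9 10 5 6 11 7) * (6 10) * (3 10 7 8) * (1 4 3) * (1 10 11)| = |(1 4 10 5 7 3 11 8 9 6)| = 10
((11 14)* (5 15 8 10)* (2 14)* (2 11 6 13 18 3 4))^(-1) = [0, 1, 4, 18, 3, 10, 14, 7, 15, 9, 8, 11, 12, 6, 2, 5, 16, 17, 13] = (2 4 3 18 13 6 14)(5 10 8 15)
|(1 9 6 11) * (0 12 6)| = 6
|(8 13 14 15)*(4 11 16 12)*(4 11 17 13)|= 6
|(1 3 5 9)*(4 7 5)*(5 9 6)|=10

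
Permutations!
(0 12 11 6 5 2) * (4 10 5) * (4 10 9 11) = (0 12 4 9 11 6 10 5 2) = [12, 1, 0, 3, 9, 2, 10, 7, 8, 11, 5, 6, 4]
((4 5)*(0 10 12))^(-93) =(12)(4 5) =[0, 1, 2, 3, 5, 4, 6, 7, 8, 9, 10, 11, 12]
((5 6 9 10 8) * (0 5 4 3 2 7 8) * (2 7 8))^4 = (0 10 9 6 5)(2 7 3 4 8) = [10, 1, 7, 4, 8, 0, 5, 3, 2, 6, 9]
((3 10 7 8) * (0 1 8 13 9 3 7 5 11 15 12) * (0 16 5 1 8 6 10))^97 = (0 8 7 13 9 3)(1 6 10)(5 15 16 11 12) = [8, 6, 2, 0, 4, 15, 10, 13, 7, 3, 1, 12, 5, 9, 14, 16, 11]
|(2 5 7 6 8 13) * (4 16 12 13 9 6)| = 21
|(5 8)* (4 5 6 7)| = 5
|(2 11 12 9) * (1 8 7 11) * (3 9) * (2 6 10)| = |(1 8 7 11 12 3 9 6 10 2)| = 10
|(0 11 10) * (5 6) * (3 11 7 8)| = 6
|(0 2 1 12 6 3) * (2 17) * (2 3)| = 12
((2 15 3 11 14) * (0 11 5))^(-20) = [11, 1, 15, 5, 4, 0, 6, 7, 8, 9, 10, 14, 12, 13, 2, 3] = (0 11 14 2 15 3 5)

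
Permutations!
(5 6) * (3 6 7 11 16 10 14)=(3 6 5 7 11 16 10 14)=[0, 1, 2, 6, 4, 7, 5, 11, 8, 9, 14, 16, 12, 13, 3, 15, 10]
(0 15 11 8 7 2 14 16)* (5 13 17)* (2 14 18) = (0 15 11 8 7 14 16)(2 18)(5 13 17) = [15, 1, 18, 3, 4, 13, 6, 14, 7, 9, 10, 8, 12, 17, 16, 11, 0, 5, 2]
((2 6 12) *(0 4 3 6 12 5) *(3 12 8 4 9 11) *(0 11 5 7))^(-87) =(0 3 9 6 5 7 11)(2 8 4 12) =[3, 1, 8, 9, 12, 7, 5, 11, 4, 6, 10, 0, 2]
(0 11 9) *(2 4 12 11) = [2, 1, 4, 3, 12, 5, 6, 7, 8, 0, 10, 9, 11] = (0 2 4 12 11 9)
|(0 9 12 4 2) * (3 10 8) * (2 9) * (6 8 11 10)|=6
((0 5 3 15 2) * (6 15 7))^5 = (0 15 7 5 2 6 3) = [15, 1, 6, 0, 4, 2, 3, 5, 8, 9, 10, 11, 12, 13, 14, 7]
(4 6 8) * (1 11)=(1 11)(4 6 8)=[0, 11, 2, 3, 6, 5, 8, 7, 4, 9, 10, 1]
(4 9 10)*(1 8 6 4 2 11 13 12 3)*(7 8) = (1 7 8 6 4 9 10 2 11 13 12 3) = [0, 7, 11, 1, 9, 5, 4, 8, 6, 10, 2, 13, 3, 12]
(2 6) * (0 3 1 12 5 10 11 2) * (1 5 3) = (0 1 12 3 5 10 11 2 6) = [1, 12, 6, 5, 4, 10, 0, 7, 8, 9, 11, 2, 3]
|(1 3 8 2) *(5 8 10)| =6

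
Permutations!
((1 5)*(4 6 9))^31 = (1 5)(4 6 9) = [0, 5, 2, 3, 6, 1, 9, 7, 8, 4]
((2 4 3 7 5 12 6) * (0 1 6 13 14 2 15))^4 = (15)(2 5)(3 13)(4 12)(7 14) = [0, 1, 5, 13, 12, 2, 6, 14, 8, 9, 10, 11, 4, 3, 7, 15]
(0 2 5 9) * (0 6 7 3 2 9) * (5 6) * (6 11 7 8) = (0 9 5)(2 11 7 3)(6 8) = [9, 1, 11, 2, 4, 0, 8, 3, 6, 5, 10, 7]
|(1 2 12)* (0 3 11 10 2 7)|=|(0 3 11 10 2 12 1 7)|=8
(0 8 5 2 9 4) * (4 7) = (0 8 5 2 9 7 4) = [8, 1, 9, 3, 0, 2, 6, 4, 5, 7]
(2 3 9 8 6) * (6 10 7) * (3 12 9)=(2 12 9 8 10 7 6)=[0, 1, 12, 3, 4, 5, 2, 6, 10, 8, 7, 11, 9]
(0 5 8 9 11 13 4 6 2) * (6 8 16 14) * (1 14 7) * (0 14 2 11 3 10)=(0 5 16 7 1 2 14 6 11 13 4 8 9 3 10)=[5, 2, 14, 10, 8, 16, 11, 1, 9, 3, 0, 13, 12, 4, 6, 15, 7]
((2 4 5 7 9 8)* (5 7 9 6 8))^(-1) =(2 8 6 7 4)(5 9) =[0, 1, 8, 3, 2, 9, 7, 4, 6, 5]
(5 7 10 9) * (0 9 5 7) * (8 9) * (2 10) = (0 8 9 7 2 10 5) = [8, 1, 10, 3, 4, 0, 6, 2, 9, 7, 5]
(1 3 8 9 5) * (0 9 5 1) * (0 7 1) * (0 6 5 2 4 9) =(1 3 8 2 4 9 6 5 7) =[0, 3, 4, 8, 9, 7, 5, 1, 2, 6]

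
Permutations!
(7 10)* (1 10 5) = [0, 10, 2, 3, 4, 1, 6, 5, 8, 9, 7] = (1 10 7 5)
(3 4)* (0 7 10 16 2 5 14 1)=[7, 0, 5, 4, 3, 14, 6, 10, 8, 9, 16, 11, 12, 13, 1, 15, 2]=(0 7 10 16 2 5 14 1)(3 4)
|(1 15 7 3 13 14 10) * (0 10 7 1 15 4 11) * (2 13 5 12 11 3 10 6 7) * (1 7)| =24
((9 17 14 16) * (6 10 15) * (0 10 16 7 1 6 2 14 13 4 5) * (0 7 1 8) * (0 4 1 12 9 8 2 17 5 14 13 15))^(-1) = [10, 13, 7, 3, 8, 9, 1, 5, 16, 12, 0, 11, 14, 2, 4, 17, 6, 15] = (0 10)(1 13 2 7 5 9 12 14 4 8 16 6)(15 17)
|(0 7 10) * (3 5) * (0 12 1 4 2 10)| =|(0 7)(1 4 2 10 12)(3 5)| =10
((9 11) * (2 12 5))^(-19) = (2 5 12)(9 11) = [0, 1, 5, 3, 4, 12, 6, 7, 8, 11, 10, 9, 2]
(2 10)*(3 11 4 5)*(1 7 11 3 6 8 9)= (1 7 11 4 5 6 8 9)(2 10)= [0, 7, 10, 3, 5, 6, 8, 11, 9, 1, 2, 4]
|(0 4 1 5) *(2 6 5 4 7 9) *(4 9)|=|(0 7 4 1 9 2 6 5)|=8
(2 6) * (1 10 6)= (1 10 6 2)= [0, 10, 1, 3, 4, 5, 2, 7, 8, 9, 6]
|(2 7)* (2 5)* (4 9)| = 6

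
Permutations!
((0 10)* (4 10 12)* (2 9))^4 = (12) = [0, 1, 2, 3, 4, 5, 6, 7, 8, 9, 10, 11, 12]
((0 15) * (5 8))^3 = (0 15)(5 8) = [15, 1, 2, 3, 4, 8, 6, 7, 5, 9, 10, 11, 12, 13, 14, 0]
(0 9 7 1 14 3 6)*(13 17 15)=(0 9 7 1 14 3 6)(13 17 15)=[9, 14, 2, 6, 4, 5, 0, 1, 8, 7, 10, 11, 12, 17, 3, 13, 16, 15]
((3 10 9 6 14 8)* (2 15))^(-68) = (15)(3 14 9)(6 10 8) = [0, 1, 2, 14, 4, 5, 10, 7, 6, 3, 8, 11, 12, 13, 9, 15]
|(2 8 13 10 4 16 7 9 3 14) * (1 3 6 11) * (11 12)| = |(1 3 14 2 8 13 10 4 16 7 9 6 12 11)| = 14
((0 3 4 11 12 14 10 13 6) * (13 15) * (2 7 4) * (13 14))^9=(15)=[0, 1, 2, 3, 4, 5, 6, 7, 8, 9, 10, 11, 12, 13, 14, 15]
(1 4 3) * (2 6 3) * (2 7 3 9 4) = (1 2 6 9 4 7 3) = [0, 2, 6, 1, 7, 5, 9, 3, 8, 4]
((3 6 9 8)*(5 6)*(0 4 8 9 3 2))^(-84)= (9)= [0, 1, 2, 3, 4, 5, 6, 7, 8, 9]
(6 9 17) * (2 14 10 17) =(2 14 10 17 6 9) =[0, 1, 14, 3, 4, 5, 9, 7, 8, 2, 17, 11, 12, 13, 10, 15, 16, 6]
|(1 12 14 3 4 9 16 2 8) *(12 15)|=10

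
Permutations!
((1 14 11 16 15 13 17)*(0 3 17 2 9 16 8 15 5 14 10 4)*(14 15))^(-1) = (0 4 10 1 17 3)(2 13 15 5 16 9)(8 11 14) = [4, 17, 13, 0, 10, 16, 6, 7, 11, 2, 1, 14, 12, 15, 8, 5, 9, 3]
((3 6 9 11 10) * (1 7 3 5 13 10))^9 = (13)(1 6)(3 11)(7 9) = [0, 6, 2, 11, 4, 5, 1, 9, 8, 7, 10, 3, 12, 13]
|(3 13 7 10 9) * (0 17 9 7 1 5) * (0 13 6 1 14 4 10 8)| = |(0 17 9 3 6 1 5 13 14 4 10 7 8)| = 13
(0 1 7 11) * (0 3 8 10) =[1, 7, 2, 8, 4, 5, 6, 11, 10, 9, 0, 3] =(0 1 7 11 3 8 10)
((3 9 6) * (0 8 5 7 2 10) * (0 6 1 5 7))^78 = (0 1 3 10 7)(2 8 5 9 6) = [1, 3, 8, 10, 4, 9, 2, 0, 5, 6, 7]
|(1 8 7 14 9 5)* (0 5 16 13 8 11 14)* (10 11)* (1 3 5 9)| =|(0 9 16 13 8 7)(1 10 11 14)(3 5)| =12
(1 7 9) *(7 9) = (1 9) = [0, 9, 2, 3, 4, 5, 6, 7, 8, 1]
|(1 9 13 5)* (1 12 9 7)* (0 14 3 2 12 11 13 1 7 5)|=10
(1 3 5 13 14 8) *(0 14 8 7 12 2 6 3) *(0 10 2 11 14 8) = (0 8 1 10 2 6 3 5 13)(7 12 11 14) = [8, 10, 6, 5, 4, 13, 3, 12, 1, 9, 2, 14, 11, 0, 7]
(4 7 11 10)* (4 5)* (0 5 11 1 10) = (0 5 4 7 1 10 11) = [5, 10, 2, 3, 7, 4, 6, 1, 8, 9, 11, 0]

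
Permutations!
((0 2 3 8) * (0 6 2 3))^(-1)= (0 2 6 8 3)= [2, 1, 6, 0, 4, 5, 8, 7, 3]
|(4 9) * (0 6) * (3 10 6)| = 4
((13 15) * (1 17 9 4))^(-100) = (17) = [0, 1, 2, 3, 4, 5, 6, 7, 8, 9, 10, 11, 12, 13, 14, 15, 16, 17]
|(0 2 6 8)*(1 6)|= |(0 2 1 6 8)|= 5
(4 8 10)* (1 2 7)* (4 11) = (1 2 7)(4 8 10 11) = [0, 2, 7, 3, 8, 5, 6, 1, 10, 9, 11, 4]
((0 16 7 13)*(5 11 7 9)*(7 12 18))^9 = (18) = [0, 1, 2, 3, 4, 5, 6, 7, 8, 9, 10, 11, 12, 13, 14, 15, 16, 17, 18]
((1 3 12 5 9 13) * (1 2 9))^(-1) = (1 5 12 3)(2 13 9) = [0, 5, 13, 1, 4, 12, 6, 7, 8, 2, 10, 11, 3, 9]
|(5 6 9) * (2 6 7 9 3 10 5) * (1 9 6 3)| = |(1 9 2 3 10 5 7 6)| = 8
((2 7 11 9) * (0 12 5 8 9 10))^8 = [10, 1, 9, 3, 4, 12, 6, 2, 5, 8, 11, 7, 0] = (0 10 11 7 2 9 8 5 12)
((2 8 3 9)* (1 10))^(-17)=(1 10)(2 9 3 8)=[0, 10, 9, 8, 4, 5, 6, 7, 2, 3, 1]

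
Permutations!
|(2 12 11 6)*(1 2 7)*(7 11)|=|(1 2 12 7)(6 11)|=4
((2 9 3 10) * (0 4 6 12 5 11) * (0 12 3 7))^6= (12)(0 9 10 6)(2 3 4 7)= [9, 1, 3, 4, 7, 5, 0, 2, 8, 10, 6, 11, 12]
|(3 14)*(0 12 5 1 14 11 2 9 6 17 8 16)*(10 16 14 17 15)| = |(0 12 5 1 17 8 14 3 11 2 9 6 15 10 16)| = 15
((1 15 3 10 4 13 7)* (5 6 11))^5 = [0, 13, 2, 1, 3, 11, 5, 4, 8, 9, 15, 6, 12, 10, 14, 7] = (1 13 10 15 7 4 3)(5 11 6)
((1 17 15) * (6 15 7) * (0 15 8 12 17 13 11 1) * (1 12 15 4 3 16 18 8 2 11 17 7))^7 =(18)(1 13 17)(2 12 6 11 7) =[0, 13, 12, 3, 4, 5, 11, 2, 8, 9, 10, 7, 6, 17, 14, 15, 16, 1, 18]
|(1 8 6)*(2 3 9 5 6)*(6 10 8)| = |(1 6)(2 3 9 5 10 8)| = 6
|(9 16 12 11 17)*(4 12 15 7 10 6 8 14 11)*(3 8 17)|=28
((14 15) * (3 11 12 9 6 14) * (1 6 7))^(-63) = (15) = [0, 1, 2, 3, 4, 5, 6, 7, 8, 9, 10, 11, 12, 13, 14, 15]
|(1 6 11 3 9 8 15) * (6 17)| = 8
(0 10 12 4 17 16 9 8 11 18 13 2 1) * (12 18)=(0 10 18 13 2 1)(4 17 16 9 8 11 12)=[10, 0, 1, 3, 17, 5, 6, 7, 11, 8, 18, 12, 4, 2, 14, 15, 9, 16, 13]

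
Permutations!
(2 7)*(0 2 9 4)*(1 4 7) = (0 2 1 4)(7 9) = [2, 4, 1, 3, 0, 5, 6, 9, 8, 7]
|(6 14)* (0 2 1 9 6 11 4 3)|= 9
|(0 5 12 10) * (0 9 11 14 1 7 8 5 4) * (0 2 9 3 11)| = 36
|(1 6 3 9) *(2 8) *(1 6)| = 6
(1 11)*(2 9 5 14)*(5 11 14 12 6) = (1 14 2 9 11)(5 12 6) = [0, 14, 9, 3, 4, 12, 5, 7, 8, 11, 10, 1, 6, 13, 2]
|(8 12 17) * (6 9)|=6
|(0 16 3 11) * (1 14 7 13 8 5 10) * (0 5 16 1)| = 11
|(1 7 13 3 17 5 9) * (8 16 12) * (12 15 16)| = |(1 7 13 3 17 5 9)(8 12)(15 16)| = 14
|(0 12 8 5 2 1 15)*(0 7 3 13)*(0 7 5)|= |(0 12 8)(1 15 5 2)(3 13 7)|= 12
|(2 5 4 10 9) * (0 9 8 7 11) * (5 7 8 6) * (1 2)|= |(0 9 1 2 7 11)(4 10 6 5)|= 12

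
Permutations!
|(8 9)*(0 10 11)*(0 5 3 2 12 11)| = 10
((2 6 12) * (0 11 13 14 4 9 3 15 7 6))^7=(0 15 13 6 4 2 3 11 7 14 12 9)=[15, 1, 3, 11, 2, 5, 4, 14, 8, 0, 10, 7, 9, 6, 12, 13]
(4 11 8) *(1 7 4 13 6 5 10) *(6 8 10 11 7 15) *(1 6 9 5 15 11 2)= [0, 11, 1, 3, 7, 2, 15, 4, 13, 5, 6, 10, 12, 8, 14, 9]= (1 11 10 6 15 9 5 2)(4 7)(8 13)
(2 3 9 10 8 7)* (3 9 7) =(2 9 10 8 3 7) =[0, 1, 9, 7, 4, 5, 6, 2, 3, 10, 8]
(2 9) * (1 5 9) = (1 5 9 2) = [0, 5, 1, 3, 4, 9, 6, 7, 8, 2]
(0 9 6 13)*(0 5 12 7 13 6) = (0 9)(5 12 7 13) = [9, 1, 2, 3, 4, 12, 6, 13, 8, 0, 10, 11, 7, 5]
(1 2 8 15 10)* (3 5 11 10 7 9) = (1 2 8 15 7 9 3 5 11 10) = [0, 2, 8, 5, 4, 11, 6, 9, 15, 3, 1, 10, 12, 13, 14, 7]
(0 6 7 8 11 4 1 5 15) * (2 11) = (0 6 7 8 2 11 4 1 5 15) = [6, 5, 11, 3, 1, 15, 7, 8, 2, 9, 10, 4, 12, 13, 14, 0]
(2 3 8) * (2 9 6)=(2 3 8 9 6)=[0, 1, 3, 8, 4, 5, 2, 7, 9, 6]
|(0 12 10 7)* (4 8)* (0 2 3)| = 6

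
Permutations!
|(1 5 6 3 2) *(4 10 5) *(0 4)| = |(0 4 10 5 6 3 2 1)| = 8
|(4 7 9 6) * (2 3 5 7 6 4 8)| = 8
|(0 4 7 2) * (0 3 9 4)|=|(2 3 9 4 7)|=5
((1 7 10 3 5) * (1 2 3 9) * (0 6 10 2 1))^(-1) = (0 9 10 6)(1 5 3 2 7) = [9, 5, 7, 2, 4, 3, 0, 1, 8, 10, 6]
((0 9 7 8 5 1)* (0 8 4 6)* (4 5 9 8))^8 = [0, 1, 2, 3, 4, 5, 6, 7, 8, 9] = (9)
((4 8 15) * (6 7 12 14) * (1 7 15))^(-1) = (1 8 4 15 6 14 12 7) = [0, 8, 2, 3, 15, 5, 14, 1, 4, 9, 10, 11, 7, 13, 12, 6]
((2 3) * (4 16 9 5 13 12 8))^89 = (2 3)(4 12 5 16 8 13 9) = [0, 1, 3, 2, 12, 16, 6, 7, 13, 4, 10, 11, 5, 9, 14, 15, 8]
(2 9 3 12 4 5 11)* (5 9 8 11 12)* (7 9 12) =(2 8 11)(3 5 7 9)(4 12) =[0, 1, 8, 5, 12, 7, 6, 9, 11, 3, 10, 2, 4]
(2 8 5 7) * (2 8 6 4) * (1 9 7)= [0, 9, 6, 3, 2, 1, 4, 8, 5, 7]= (1 9 7 8 5)(2 6 4)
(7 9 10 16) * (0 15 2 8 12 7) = (0 15 2 8 12 7 9 10 16) = [15, 1, 8, 3, 4, 5, 6, 9, 12, 10, 16, 11, 7, 13, 14, 2, 0]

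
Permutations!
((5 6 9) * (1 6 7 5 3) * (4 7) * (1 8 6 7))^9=(1 7 5 4)(3 8 6 9)=[0, 7, 2, 8, 1, 4, 9, 5, 6, 3]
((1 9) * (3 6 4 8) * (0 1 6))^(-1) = [3, 0, 2, 8, 6, 5, 9, 7, 4, 1] = (0 3 8 4 6 9 1)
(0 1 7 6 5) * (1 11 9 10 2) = (0 11 9 10 2 1 7 6 5) = [11, 7, 1, 3, 4, 0, 5, 6, 8, 10, 2, 9]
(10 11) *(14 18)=(10 11)(14 18)=[0, 1, 2, 3, 4, 5, 6, 7, 8, 9, 11, 10, 12, 13, 18, 15, 16, 17, 14]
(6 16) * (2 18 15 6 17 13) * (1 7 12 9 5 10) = (1 7 12 9 5 10)(2 18 15 6 16 17 13) = [0, 7, 18, 3, 4, 10, 16, 12, 8, 5, 1, 11, 9, 2, 14, 6, 17, 13, 15]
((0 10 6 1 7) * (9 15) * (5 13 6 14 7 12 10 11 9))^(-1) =(0 7 14 10 12 1 6 13 5 15 9 11) =[7, 6, 2, 3, 4, 15, 13, 14, 8, 11, 12, 0, 1, 5, 10, 9]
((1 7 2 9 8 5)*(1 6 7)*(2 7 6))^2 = [0, 1, 8, 3, 4, 9, 6, 7, 2, 5] = (2 8)(5 9)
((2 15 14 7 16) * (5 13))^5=(16)(5 13)=[0, 1, 2, 3, 4, 13, 6, 7, 8, 9, 10, 11, 12, 5, 14, 15, 16]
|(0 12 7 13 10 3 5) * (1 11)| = |(0 12 7 13 10 3 5)(1 11)| = 14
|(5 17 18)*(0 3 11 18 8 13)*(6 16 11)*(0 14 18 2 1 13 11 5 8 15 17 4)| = |(0 3 6 16 5 4)(1 13 14 18 8 11 2)(15 17)| = 42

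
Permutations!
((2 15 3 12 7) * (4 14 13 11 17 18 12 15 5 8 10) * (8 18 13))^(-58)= [0, 1, 18, 3, 8, 12, 6, 5, 4, 9, 14, 13, 2, 17, 10, 15, 16, 11, 7]= (2 18 7 5 12)(4 8)(10 14)(11 13 17)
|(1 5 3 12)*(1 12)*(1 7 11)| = |(12)(1 5 3 7 11)| = 5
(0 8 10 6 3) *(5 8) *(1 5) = (0 1 5 8 10 6 3) = [1, 5, 2, 0, 4, 8, 3, 7, 10, 9, 6]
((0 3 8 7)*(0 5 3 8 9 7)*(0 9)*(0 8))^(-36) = [0, 1, 2, 5, 4, 7, 6, 9, 3, 8] = (3 5 7 9 8)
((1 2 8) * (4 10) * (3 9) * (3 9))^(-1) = (1 8 2)(4 10) = [0, 8, 1, 3, 10, 5, 6, 7, 2, 9, 4]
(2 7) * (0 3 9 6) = (0 3 9 6)(2 7) = [3, 1, 7, 9, 4, 5, 0, 2, 8, 6]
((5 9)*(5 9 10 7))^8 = [0, 1, 2, 3, 4, 7, 6, 10, 8, 9, 5] = (5 7 10)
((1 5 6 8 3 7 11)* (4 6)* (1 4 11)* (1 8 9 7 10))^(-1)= (1 10 3 8 7 9 6 4 11 5)= [0, 10, 2, 8, 11, 1, 4, 9, 7, 6, 3, 5]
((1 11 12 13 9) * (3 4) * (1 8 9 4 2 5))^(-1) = (1 5 2 3 4 13 12 11)(8 9) = [0, 5, 3, 4, 13, 2, 6, 7, 9, 8, 10, 1, 11, 12]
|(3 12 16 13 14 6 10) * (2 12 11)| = |(2 12 16 13 14 6 10 3 11)| = 9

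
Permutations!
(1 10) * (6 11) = (1 10)(6 11) = [0, 10, 2, 3, 4, 5, 11, 7, 8, 9, 1, 6]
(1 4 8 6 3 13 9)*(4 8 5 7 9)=(1 8 6 3 13 4 5 7 9)=[0, 8, 2, 13, 5, 7, 3, 9, 6, 1, 10, 11, 12, 4]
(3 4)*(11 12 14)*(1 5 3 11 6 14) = (1 5 3 4 11 12)(6 14) = [0, 5, 2, 4, 11, 3, 14, 7, 8, 9, 10, 12, 1, 13, 6]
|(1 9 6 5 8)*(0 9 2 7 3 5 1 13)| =|(0 9 6 1 2 7 3 5 8 13)| =10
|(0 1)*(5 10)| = |(0 1)(5 10)| = 2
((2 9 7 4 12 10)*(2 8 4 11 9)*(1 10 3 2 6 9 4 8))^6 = [0, 1, 12, 4, 7, 5, 3, 6, 8, 2, 10, 9, 11] = (2 12 11 9)(3 4 7 6)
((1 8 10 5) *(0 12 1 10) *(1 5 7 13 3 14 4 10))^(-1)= (0 8 1 5 12)(3 13 7 10 4 14)= [8, 5, 2, 13, 14, 12, 6, 10, 1, 9, 4, 11, 0, 7, 3]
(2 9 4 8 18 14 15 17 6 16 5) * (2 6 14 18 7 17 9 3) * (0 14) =(18)(0 14 15 9 4 8 7 17)(2 3)(5 6 16) =[14, 1, 3, 2, 8, 6, 16, 17, 7, 4, 10, 11, 12, 13, 15, 9, 5, 0, 18]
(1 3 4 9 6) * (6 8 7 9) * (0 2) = (0 2)(1 3 4 6)(7 9 8) = [2, 3, 0, 4, 6, 5, 1, 9, 7, 8]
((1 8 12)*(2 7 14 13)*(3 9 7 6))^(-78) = [0, 1, 13, 6, 4, 5, 2, 9, 8, 3, 10, 11, 12, 14, 7] = (2 13 14 7 9 3 6)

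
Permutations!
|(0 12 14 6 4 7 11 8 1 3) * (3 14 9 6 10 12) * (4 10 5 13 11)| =12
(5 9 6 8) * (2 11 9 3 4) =(2 11 9 6 8 5 3 4) =[0, 1, 11, 4, 2, 3, 8, 7, 5, 6, 10, 9]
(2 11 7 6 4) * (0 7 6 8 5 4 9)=(0 7 8 5 4 2 11 6 9)=[7, 1, 11, 3, 2, 4, 9, 8, 5, 0, 10, 6]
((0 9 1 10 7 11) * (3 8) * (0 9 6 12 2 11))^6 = (0 1 2)(6 10 11)(7 9 12) = [1, 2, 0, 3, 4, 5, 10, 9, 8, 12, 11, 6, 7]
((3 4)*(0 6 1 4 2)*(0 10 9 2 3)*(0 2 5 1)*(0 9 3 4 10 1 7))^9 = [7, 2, 4, 10, 3, 9, 0, 5, 8, 6, 1] = (0 7 5 9 6)(1 2 4 3 10)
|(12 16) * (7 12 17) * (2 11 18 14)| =4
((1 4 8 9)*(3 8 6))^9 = [0, 3, 2, 1, 8, 5, 9, 7, 4, 6] = (1 3)(4 8)(6 9)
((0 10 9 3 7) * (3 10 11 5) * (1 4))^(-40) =(11) =[0, 1, 2, 3, 4, 5, 6, 7, 8, 9, 10, 11]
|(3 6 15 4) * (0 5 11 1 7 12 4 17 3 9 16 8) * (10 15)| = 10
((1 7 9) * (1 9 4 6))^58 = [0, 4, 2, 3, 1, 5, 7, 6, 8, 9] = (9)(1 4)(6 7)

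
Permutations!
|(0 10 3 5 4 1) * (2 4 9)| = 8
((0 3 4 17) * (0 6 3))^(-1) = (3 6 17 4) = [0, 1, 2, 6, 3, 5, 17, 7, 8, 9, 10, 11, 12, 13, 14, 15, 16, 4]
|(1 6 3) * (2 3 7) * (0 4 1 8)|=|(0 4 1 6 7 2 3 8)|=8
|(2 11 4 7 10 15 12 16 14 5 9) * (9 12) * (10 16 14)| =24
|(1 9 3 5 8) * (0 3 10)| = |(0 3 5 8 1 9 10)| = 7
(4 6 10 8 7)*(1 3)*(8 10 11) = (1 3)(4 6 11 8 7) = [0, 3, 2, 1, 6, 5, 11, 4, 7, 9, 10, 8]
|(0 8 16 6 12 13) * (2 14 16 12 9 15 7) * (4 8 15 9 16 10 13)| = 42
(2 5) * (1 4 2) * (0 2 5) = (0 2)(1 4 5) = [2, 4, 0, 3, 5, 1]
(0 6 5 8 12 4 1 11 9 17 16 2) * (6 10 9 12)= (0 10 9 17 16 2)(1 11 12 4)(5 8 6)= [10, 11, 0, 3, 1, 8, 5, 7, 6, 17, 9, 12, 4, 13, 14, 15, 2, 16]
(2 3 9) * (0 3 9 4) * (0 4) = (0 3)(2 9) = [3, 1, 9, 0, 4, 5, 6, 7, 8, 2]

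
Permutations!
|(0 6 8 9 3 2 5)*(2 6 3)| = |(0 3 6 8 9 2 5)| = 7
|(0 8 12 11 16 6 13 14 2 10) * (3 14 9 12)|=|(0 8 3 14 2 10)(6 13 9 12 11 16)|=6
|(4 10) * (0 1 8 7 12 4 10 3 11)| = |(0 1 8 7 12 4 3 11)| = 8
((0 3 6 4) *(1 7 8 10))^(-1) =(0 4 6 3)(1 10 8 7) =[4, 10, 2, 0, 6, 5, 3, 1, 7, 9, 8]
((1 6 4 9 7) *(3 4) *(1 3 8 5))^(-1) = [0, 5, 2, 7, 3, 8, 1, 9, 6, 4] = (1 5 8 6)(3 7 9 4)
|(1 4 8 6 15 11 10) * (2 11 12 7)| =|(1 4 8 6 15 12 7 2 11 10)| =10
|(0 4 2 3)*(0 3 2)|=2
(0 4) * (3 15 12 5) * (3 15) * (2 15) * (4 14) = (0 14 4)(2 15 12 5) = [14, 1, 15, 3, 0, 2, 6, 7, 8, 9, 10, 11, 5, 13, 4, 12]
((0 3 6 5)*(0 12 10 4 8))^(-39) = [3, 1, 2, 6, 8, 12, 5, 7, 0, 9, 4, 11, 10] = (0 3 6 5 12 10 4 8)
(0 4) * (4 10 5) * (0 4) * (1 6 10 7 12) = (0 7 12 1 6 10 5) = [7, 6, 2, 3, 4, 0, 10, 12, 8, 9, 5, 11, 1]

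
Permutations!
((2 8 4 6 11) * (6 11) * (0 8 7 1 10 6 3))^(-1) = [3, 7, 11, 6, 8, 5, 10, 2, 0, 9, 1, 4] = (0 3 6 10 1 7 2 11 4 8)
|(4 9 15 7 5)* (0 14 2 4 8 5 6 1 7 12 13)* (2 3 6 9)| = 10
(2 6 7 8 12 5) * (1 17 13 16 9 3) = (1 17 13 16 9 3)(2 6 7 8 12 5) = [0, 17, 6, 1, 4, 2, 7, 8, 12, 3, 10, 11, 5, 16, 14, 15, 9, 13]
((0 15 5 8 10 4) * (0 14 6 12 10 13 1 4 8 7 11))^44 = (0 11 7 5 15)(1 12)(4 10)(6 13)(8 14) = [11, 12, 2, 3, 10, 15, 13, 5, 14, 9, 4, 7, 1, 6, 8, 0]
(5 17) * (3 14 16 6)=(3 14 16 6)(5 17)=[0, 1, 2, 14, 4, 17, 3, 7, 8, 9, 10, 11, 12, 13, 16, 15, 6, 5]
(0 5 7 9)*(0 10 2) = [5, 1, 0, 3, 4, 7, 6, 9, 8, 10, 2] = (0 5 7 9 10 2)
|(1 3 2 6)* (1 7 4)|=|(1 3 2 6 7 4)|=6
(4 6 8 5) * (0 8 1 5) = (0 8)(1 5 4 6) = [8, 5, 2, 3, 6, 4, 1, 7, 0]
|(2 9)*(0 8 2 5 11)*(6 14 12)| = |(0 8 2 9 5 11)(6 14 12)| = 6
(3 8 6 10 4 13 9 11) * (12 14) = (3 8 6 10 4 13 9 11)(12 14) = [0, 1, 2, 8, 13, 5, 10, 7, 6, 11, 4, 3, 14, 9, 12]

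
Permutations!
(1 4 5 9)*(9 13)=(1 4 5 13 9)=[0, 4, 2, 3, 5, 13, 6, 7, 8, 1, 10, 11, 12, 9]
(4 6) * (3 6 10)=(3 6 4 10)=[0, 1, 2, 6, 10, 5, 4, 7, 8, 9, 3]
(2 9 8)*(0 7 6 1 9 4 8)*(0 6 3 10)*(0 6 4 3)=[7, 9, 3, 10, 8, 5, 1, 0, 2, 4, 6]=(0 7)(1 9 4 8 2 3 10 6)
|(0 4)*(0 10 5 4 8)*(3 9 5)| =10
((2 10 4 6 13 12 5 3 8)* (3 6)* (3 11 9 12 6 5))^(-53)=[0, 1, 11, 10, 12, 5, 13, 7, 4, 8, 9, 3, 2, 6]=(2 11 3 10 9 8 4 12)(6 13)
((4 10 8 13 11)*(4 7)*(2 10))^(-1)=(2 4 7 11 13 8 10)=[0, 1, 4, 3, 7, 5, 6, 11, 10, 9, 2, 13, 12, 8]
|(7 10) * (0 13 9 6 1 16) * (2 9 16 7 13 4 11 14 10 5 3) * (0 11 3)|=|(0 4 3 2 9 6 1 7 5)(10 13 16 11 14)|=45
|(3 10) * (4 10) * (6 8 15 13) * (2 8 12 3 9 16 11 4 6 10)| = 9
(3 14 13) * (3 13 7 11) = [0, 1, 2, 14, 4, 5, 6, 11, 8, 9, 10, 3, 12, 13, 7] = (3 14 7 11)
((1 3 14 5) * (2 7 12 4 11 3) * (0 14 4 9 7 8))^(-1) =(0 8 2 1 5 14)(3 11 4)(7 9 12) =[8, 5, 1, 11, 3, 14, 6, 9, 2, 12, 10, 4, 7, 13, 0]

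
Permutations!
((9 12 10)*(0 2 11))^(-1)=(0 11 2)(9 10 12)=[11, 1, 0, 3, 4, 5, 6, 7, 8, 10, 12, 2, 9]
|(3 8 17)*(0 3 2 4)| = 6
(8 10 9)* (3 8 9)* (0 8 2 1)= (0 8 10 3 2 1)= [8, 0, 1, 2, 4, 5, 6, 7, 10, 9, 3]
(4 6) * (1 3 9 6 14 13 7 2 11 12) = (1 3 9 6 4 14 13 7 2 11 12) = [0, 3, 11, 9, 14, 5, 4, 2, 8, 6, 10, 12, 1, 7, 13]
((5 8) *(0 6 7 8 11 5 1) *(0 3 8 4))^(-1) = (0 4 7 6)(1 8 3)(5 11) = [4, 8, 2, 1, 7, 11, 0, 6, 3, 9, 10, 5]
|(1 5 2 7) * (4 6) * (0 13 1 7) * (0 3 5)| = |(0 13 1)(2 3 5)(4 6)| = 6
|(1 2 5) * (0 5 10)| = 5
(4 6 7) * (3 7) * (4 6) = (3 7 6) = [0, 1, 2, 7, 4, 5, 3, 6]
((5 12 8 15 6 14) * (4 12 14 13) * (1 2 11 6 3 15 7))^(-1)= (1 7 8 12 4 13 6 11 2)(3 15)(5 14)= [0, 7, 1, 15, 13, 14, 11, 8, 12, 9, 10, 2, 4, 6, 5, 3]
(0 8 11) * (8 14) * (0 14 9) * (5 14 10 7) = [9, 1, 2, 3, 4, 14, 6, 5, 11, 0, 7, 10, 12, 13, 8] = (0 9)(5 14 8 11 10 7)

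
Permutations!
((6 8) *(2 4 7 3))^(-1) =(2 3 7 4)(6 8) =[0, 1, 3, 7, 2, 5, 8, 4, 6]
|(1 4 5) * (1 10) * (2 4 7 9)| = |(1 7 9 2 4 5 10)| = 7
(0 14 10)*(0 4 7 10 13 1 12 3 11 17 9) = [14, 12, 2, 11, 7, 5, 6, 10, 8, 0, 4, 17, 3, 1, 13, 15, 16, 9] = (0 14 13 1 12 3 11 17 9)(4 7 10)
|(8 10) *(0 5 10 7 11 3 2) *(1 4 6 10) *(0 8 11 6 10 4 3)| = 11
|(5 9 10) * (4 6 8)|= |(4 6 8)(5 9 10)|= 3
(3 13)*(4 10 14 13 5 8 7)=(3 5 8 7 4 10 14 13)=[0, 1, 2, 5, 10, 8, 6, 4, 7, 9, 14, 11, 12, 3, 13]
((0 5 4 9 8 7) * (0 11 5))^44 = (4 8 11)(5 9 7) = [0, 1, 2, 3, 8, 9, 6, 5, 11, 7, 10, 4]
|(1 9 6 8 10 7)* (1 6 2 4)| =4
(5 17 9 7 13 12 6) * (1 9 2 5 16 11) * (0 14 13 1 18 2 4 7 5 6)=(0 14 13 12)(1 9 5 17 4 7)(2 6 16 11 18)=[14, 9, 6, 3, 7, 17, 16, 1, 8, 5, 10, 18, 0, 12, 13, 15, 11, 4, 2]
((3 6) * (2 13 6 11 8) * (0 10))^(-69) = (0 10)(2 3)(6 8)(11 13) = [10, 1, 3, 2, 4, 5, 8, 7, 6, 9, 0, 13, 12, 11]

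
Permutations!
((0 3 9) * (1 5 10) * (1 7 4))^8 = [9, 7, 2, 0, 10, 4, 6, 5, 8, 3, 1] = (0 9 3)(1 7 5 4 10)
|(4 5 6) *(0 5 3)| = |(0 5 6 4 3)| = 5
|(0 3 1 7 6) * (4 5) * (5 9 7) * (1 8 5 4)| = |(0 3 8 5 1 4 9 7 6)| = 9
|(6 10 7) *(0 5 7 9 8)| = |(0 5 7 6 10 9 8)| = 7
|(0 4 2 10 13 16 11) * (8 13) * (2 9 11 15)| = 12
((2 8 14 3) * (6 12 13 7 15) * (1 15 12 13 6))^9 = (1 15)(2 8 14 3)(6 13 7 12) = [0, 15, 8, 2, 4, 5, 13, 12, 14, 9, 10, 11, 6, 7, 3, 1]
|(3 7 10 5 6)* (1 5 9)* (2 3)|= |(1 5 6 2 3 7 10 9)|= 8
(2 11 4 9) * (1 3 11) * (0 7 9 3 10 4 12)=(0 7 9 2 1 10 4 3 11 12)=[7, 10, 1, 11, 3, 5, 6, 9, 8, 2, 4, 12, 0]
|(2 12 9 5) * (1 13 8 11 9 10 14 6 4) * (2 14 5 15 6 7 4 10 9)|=|(1 13 8 11 2 12 9 15 6 10 5 14 7 4)|=14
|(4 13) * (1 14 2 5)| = 4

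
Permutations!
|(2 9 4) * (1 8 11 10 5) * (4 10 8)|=|(1 4 2 9 10 5)(8 11)|=6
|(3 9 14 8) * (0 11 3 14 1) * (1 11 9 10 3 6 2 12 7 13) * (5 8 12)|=12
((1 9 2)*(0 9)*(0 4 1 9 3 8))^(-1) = (0 8 3)(1 4)(2 9) = [8, 4, 9, 0, 1, 5, 6, 7, 3, 2]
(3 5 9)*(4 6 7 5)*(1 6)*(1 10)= (1 6 7 5 9 3 4 10)= [0, 6, 2, 4, 10, 9, 7, 5, 8, 3, 1]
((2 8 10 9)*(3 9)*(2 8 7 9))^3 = (2 8)(3 9)(7 10) = [0, 1, 8, 9, 4, 5, 6, 10, 2, 3, 7]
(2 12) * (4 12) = (2 4 12) = [0, 1, 4, 3, 12, 5, 6, 7, 8, 9, 10, 11, 2]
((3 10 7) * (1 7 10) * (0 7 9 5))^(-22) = [3, 5, 2, 9, 4, 7, 6, 1, 8, 0, 10] = (10)(0 3 9)(1 5 7)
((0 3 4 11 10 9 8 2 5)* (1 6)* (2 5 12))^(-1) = (0 5 8 9 10 11 4 3)(1 6)(2 12) = [5, 6, 12, 0, 3, 8, 1, 7, 9, 10, 11, 4, 2]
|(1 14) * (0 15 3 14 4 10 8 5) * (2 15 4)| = 5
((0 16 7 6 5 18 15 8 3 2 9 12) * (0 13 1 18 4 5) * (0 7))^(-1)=[16, 13, 3, 8, 5, 4, 7, 6, 15, 2, 10, 11, 9, 12, 14, 18, 0, 17, 1]=(0 16)(1 13 12 9 2 3 8 15 18)(4 5)(6 7)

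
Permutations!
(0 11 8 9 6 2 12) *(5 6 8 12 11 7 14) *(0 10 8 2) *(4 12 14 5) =(0 7 5 6)(2 11 14 4 12 10 8 9) =[7, 1, 11, 3, 12, 6, 0, 5, 9, 2, 8, 14, 10, 13, 4]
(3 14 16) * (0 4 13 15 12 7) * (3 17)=[4, 1, 2, 14, 13, 5, 6, 0, 8, 9, 10, 11, 7, 15, 16, 12, 17, 3]=(0 4 13 15 12 7)(3 14 16 17)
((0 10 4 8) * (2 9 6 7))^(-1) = (0 8 4 10)(2 7 6 9) = [8, 1, 7, 3, 10, 5, 9, 6, 4, 2, 0]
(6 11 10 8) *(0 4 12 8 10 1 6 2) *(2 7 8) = [4, 6, 0, 3, 12, 5, 11, 8, 7, 9, 10, 1, 2] = (0 4 12 2)(1 6 11)(7 8)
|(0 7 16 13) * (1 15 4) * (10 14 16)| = 6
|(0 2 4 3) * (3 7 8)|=6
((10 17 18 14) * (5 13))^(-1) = (5 13)(10 14 18 17) = [0, 1, 2, 3, 4, 13, 6, 7, 8, 9, 14, 11, 12, 5, 18, 15, 16, 10, 17]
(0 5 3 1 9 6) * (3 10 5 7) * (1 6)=(0 7 3 6)(1 9)(5 10)=[7, 9, 2, 6, 4, 10, 0, 3, 8, 1, 5]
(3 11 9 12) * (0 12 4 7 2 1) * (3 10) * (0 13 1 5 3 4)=(0 12 10 4 7 2 5 3 11 9)(1 13)=[12, 13, 5, 11, 7, 3, 6, 2, 8, 0, 4, 9, 10, 1]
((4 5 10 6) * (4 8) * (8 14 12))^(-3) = [0, 1, 2, 3, 14, 12, 4, 7, 6, 9, 8, 11, 10, 13, 5] = (4 14 5 12 10 8 6)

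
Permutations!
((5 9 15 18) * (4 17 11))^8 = (18)(4 11 17) = [0, 1, 2, 3, 11, 5, 6, 7, 8, 9, 10, 17, 12, 13, 14, 15, 16, 4, 18]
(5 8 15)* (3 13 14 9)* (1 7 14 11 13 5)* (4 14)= (1 7 4 14 9 3 5 8 15)(11 13)= [0, 7, 2, 5, 14, 8, 6, 4, 15, 3, 10, 13, 12, 11, 9, 1]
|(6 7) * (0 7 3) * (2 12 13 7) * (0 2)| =|(2 12 13 7 6 3)| =6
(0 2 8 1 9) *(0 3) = [2, 9, 8, 0, 4, 5, 6, 7, 1, 3] = (0 2 8 1 9 3)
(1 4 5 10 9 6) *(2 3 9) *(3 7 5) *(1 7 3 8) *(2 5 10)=(1 4 8)(2 3 9 6 7 10 5)=[0, 4, 3, 9, 8, 2, 7, 10, 1, 6, 5]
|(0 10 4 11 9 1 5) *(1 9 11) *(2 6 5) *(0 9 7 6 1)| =|(11)(0 10 4)(1 2)(5 9 7 6)| =12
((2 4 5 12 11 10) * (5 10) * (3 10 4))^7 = (2 3 10)(5 12 11) = [0, 1, 3, 10, 4, 12, 6, 7, 8, 9, 2, 5, 11]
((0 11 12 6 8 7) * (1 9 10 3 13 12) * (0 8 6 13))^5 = [3, 11, 2, 10, 4, 5, 6, 8, 7, 1, 9, 0, 13, 12] = (0 3 10 9 1 11)(7 8)(12 13)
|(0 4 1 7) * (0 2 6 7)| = |(0 4 1)(2 6 7)| = 3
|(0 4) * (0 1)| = 3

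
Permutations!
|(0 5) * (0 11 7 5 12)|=|(0 12)(5 11 7)|=6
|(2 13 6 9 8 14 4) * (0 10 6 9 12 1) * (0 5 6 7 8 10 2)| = |(0 2 13 9 10 7 8 14 4)(1 5 6 12)| = 36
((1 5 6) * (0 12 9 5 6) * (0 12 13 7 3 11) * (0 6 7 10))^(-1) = (0 10 13)(1 6 11 3 7)(5 9 12) = [10, 6, 2, 7, 4, 9, 11, 1, 8, 12, 13, 3, 5, 0]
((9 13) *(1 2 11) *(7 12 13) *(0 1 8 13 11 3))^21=[1, 2, 3, 0, 4, 5, 6, 8, 7, 11, 10, 9, 13, 12]=(0 1 2 3)(7 8)(9 11)(12 13)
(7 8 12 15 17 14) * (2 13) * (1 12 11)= (1 12 15 17 14 7 8 11)(2 13)= [0, 12, 13, 3, 4, 5, 6, 8, 11, 9, 10, 1, 15, 2, 7, 17, 16, 14]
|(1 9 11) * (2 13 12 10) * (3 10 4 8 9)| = 10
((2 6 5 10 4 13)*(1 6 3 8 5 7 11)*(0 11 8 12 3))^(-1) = (0 2 13 4 10 5 8 7 6 1 11)(3 12) = [2, 11, 13, 12, 10, 8, 1, 6, 7, 9, 5, 0, 3, 4]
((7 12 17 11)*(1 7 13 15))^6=(1 15 13 11 17 12 7)=[0, 15, 2, 3, 4, 5, 6, 1, 8, 9, 10, 17, 7, 11, 14, 13, 16, 12]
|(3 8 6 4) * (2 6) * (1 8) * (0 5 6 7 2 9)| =8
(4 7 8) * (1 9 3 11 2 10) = [0, 9, 10, 11, 7, 5, 6, 8, 4, 3, 1, 2] = (1 9 3 11 2 10)(4 7 8)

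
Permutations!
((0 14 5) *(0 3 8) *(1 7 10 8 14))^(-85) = (3 5 14) = [0, 1, 2, 5, 4, 14, 6, 7, 8, 9, 10, 11, 12, 13, 3]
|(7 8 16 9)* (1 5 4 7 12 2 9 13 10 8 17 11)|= |(1 5 4 7 17 11)(2 9 12)(8 16 13 10)|= 12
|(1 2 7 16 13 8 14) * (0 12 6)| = |(0 12 6)(1 2 7 16 13 8 14)| = 21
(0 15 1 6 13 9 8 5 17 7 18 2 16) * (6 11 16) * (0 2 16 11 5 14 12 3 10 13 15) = (1 5 17 7 18 16 2 6 15)(3 10 13 9 8 14 12) = [0, 5, 6, 10, 4, 17, 15, 18, 14, 8, 13, 11, 3, 9, 12, 1, 2, 7, 16]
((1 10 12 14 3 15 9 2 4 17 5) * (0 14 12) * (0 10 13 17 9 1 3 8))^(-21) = (1 5)(3 13)(15 17) = [0, 5, 2, 13, 4, 1, 6, 7, 8, 9, 10, 11, 12, 3, 14, 17, 16, 15]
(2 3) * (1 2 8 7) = (1 2 3 8 7) = [0, 2, 3, 8, 4, 5, 6, 1, 7]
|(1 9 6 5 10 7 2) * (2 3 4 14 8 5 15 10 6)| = 9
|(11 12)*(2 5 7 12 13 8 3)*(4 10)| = |(2 5 7 12 11 13 8 3)(4 10)| = 8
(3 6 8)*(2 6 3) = (2 6 8) = [0, 1, 6, 3, 4, 5, 8, 7, 2]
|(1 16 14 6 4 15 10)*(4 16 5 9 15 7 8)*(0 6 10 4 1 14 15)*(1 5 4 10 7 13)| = |(0 6 16 15 10 14 7 8 5 9)(1 4 13)| = 30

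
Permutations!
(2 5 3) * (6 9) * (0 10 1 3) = (0 10 1 3 2 5)(6 9) = [10, 3, 5, 2, 4, 0, 9, 7, 8, 6, 1]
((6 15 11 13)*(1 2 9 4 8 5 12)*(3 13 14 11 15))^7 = (15)(3 13 6)(11 14) = [0, 1, 2, 13, 4, 5, 3, 7, 8, 9, 10, 14, 12, 6, 11, 15]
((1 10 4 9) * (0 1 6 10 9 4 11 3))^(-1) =(0 3 11 10 6 9 1) =[3, 0, 2, 11, 4, 5, 9, 7, 8, 1, 6, 10]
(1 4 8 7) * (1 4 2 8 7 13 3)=(1 2 8 13 3)(4 7)=[0, 2, 8, 1, 7, 5, 6, 4, 13, 9, 10, 11, 12, 3]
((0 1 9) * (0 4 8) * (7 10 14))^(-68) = [9, 4, 2, 3, 0, 5, 6, 10, 1, 8, 14, 11, 12, 13, 7] = (0 9 8 1 4)(7 10 14)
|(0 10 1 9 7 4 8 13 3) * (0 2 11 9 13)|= |(0 10 1 13 3 2 11 9 7 4 8)|= 11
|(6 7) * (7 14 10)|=|(6 14 10 7)|=4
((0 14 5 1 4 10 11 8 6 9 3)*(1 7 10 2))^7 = (0 6 10 14 9 11 5 3 8 7)(1 4 2) = [6, 4, 1, 8, 2, 3, 10, 0, 7, 11, 14, 5, 12, 13, 9]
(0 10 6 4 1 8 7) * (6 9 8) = (0 10 9 8 7)(1 6 4) = [10, 6, 2, 3, 1, 5, 4, 0, 7, 8, 9]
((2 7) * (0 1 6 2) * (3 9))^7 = [6, 2, 0, 9, 4, 5, 7, 1, 8, 3] = (0 6 7 1 2)(3 9)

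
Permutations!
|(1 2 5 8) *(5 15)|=5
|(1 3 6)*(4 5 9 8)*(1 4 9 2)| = |(1 3 6 4 5 2)(8 9)| = 6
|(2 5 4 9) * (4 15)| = |(2 5 15 4 9)| = 5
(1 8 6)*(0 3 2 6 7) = (0 3 2 6 1 8 7) = [3, 8, 6, 2, 4, 5, 1, 0, 7]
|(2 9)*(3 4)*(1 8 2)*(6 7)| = 4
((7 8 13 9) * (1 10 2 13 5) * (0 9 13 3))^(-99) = (13) = [0, 1, 2, 3, 4, 5, 6, 7, 8, 9, 10, 11, 12, 13]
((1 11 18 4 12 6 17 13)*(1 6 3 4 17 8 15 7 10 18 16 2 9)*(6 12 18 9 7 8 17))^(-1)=(1 9 10 7 2 16 11)(3 12 13 17 6 18 4)(8 15)=[0, 9, 16, 12, 3, 5, 18, 2, 15, 10, 7, 1, 13, 17, 14, 8, 11, 6, 4]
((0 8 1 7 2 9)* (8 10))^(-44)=(0 2 1 10 9 7 8)=[2, 10, 1, 3, 4, 5, 6, 8, 0, 7, 9]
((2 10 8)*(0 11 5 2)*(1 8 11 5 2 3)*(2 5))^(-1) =[8, 3, 0, 5, 4, 11, 6, 7, 1, 9, 2, 10] =(0 8 1 3 5 11 10 2)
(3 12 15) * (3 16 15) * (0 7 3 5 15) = (0 7 3 12 5 15 16) = [7, 1, 2, 12, 4, 15, 6, 3, 8, 9, 10, 11, 5, 13, 14, 16, 0]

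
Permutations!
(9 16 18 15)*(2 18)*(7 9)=(2 18 15 7 9 16)=[0, 1, 18, 3, 4, 5, 6, 9, 8, 16, 10, 11, 12, 13, 14, 7, 2, 17, 15]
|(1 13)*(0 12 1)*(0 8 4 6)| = |(0 12 1 13 8 4 6)| = 7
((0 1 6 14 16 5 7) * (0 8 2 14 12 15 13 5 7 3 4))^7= (0 3 13 12 1 4 5 15 6)(2 16 8 14 7)= [3, 4, 16, 13, 5, 15, 0, 2, 14, 9, 10, 11, 1, 12, 7, 6, 8]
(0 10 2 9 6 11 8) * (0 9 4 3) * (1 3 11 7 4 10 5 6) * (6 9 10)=(0 5 9 1 3)(2 6 7 4 11 8 10)=[5, 3, 6, 0, 11, 9, 7, 4, 10, 1, 2, 8]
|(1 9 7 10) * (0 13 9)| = |(0 13 9 7 10 1)| = 6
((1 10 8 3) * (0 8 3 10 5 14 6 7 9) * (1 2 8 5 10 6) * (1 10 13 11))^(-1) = (0 9 7 6 8 2 3 10 14 5)(1 11 13) = [9, 11, 3, 10, 4, 0, 8, 6, 2, 7, 14, 13, 12, 1, 5]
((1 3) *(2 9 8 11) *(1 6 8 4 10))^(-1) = (1 10 4 9 2 11 8 6 3) = [0, 10, 11, 1, 9, 5, 3, 7, 6, 2, 4, 8]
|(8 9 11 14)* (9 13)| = 5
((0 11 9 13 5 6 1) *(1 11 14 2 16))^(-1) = (0 1 16 2 14)(5 13 9 11 6) = [1, 16, 14, 3, 4, 13, 5, 7, 8, 11, 10, 6, 12, 9, 0, 15, 2]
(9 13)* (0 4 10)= [4, 1, 2, 3, 10, 5, 6, 7, 8, 13, 0, 11, 12, 9]= (0 4 10)(9 13)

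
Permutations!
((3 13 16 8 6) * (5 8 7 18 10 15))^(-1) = [0, 1, 2, 6, 4, 15, 8, 16, 5, 9, 18, 11, 12, 3, 14, 10, 13, 17, 7] = (3 6 8 5 15 10 18 7 16 13)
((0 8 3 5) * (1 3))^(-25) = (8) = [0, 1, 2, 3, 4, 5, 6, 7, 8]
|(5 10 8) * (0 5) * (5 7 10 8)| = 5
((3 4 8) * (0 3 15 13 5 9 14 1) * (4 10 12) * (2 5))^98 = [13, 15, 10, 2, 14, 12, 6, 7, 1, 4, 5, 11, 9, 3, 8, 0] = (0 13 3 2 10 5 12 9 4 14 8 1 15)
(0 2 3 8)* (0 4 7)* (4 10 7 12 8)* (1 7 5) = [2, 7, 3, 4, 12, 1, 6, 0, 10, 9, 5, 11, 8] = (0 2 3 4 12 8 10 5 1 7)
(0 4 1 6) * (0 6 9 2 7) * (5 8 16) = (0 4 1 9 2 7)(5 8 16) = [4, 9, 7, 3, 1, 8, 6, 0, 16, 2, 10, 11, 12, 13, 14, 15, 5]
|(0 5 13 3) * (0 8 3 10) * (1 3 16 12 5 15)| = 10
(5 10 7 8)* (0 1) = [1, 0, 2, 3, 4, 10, 6, 8, 5, 9, 7] = (0 1)(5 10 7 8)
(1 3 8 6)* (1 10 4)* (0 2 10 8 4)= (0 2 10)(1 3 4)(6 8)= [2, 3, 10, 4, 1, 5, 8, 7, 6, 9, 0]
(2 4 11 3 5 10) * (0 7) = [7, 1, 4, 5, 11, 10, 6, 0, 8, 9, 2, 3] = (0 7)(2 4 11 3 5 10)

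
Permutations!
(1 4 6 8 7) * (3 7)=(1 4 6 8 3 7)=[0, 4, 2, 7, 6, 5, 8, 1, 3]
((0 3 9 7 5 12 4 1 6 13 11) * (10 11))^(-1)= (0 11 10 13 6 1 4 12 5 7 9 3)= [11, 4, 2, 0, 12, 7, 1, 9, 8, 3, 13, 10, 5, 6]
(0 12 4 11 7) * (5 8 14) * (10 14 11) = (0 12 4 10 14 5 8 11 7) = [12, 1, 2, 3, 10, 8, 6, 0, 11, 9, 14, 7, 4, 13, 5]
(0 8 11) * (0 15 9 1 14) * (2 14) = (0 8 11 15 9 1 2 14) = [8, 2, 14, 3, 4, 5, 6, 7, 11, 1, 10, 15, 12, 13, 0, 9]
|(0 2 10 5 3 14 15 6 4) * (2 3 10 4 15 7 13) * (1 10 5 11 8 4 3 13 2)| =28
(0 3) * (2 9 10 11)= (0 3)(2 9 10 11)= [3, 1, 9, 0, 4, 5, 6, 7, 8, 10, 11, 2]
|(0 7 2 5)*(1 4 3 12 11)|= |(0 7 2 5)(1 4 3 12 11)|= 20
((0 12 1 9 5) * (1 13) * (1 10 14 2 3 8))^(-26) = (0 8 10 5 3 13 9 2 12 1 14) = [8, 14, 12, 13, 4, 3, 6, 7, 10, 2, 5, 11, 1, 9, 0]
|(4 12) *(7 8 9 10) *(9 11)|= |(4 12)(7 8 11 9 10)|= 10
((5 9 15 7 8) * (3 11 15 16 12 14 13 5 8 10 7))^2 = (3 15 11)(5 16 14)(9 12 13) = [0, 1, 2, 15, 4, 16, 6, 7, 8, 12, 10, 3, 13, 9, 5, 11, 14]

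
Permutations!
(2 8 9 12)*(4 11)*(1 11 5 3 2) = (1 11 4 5 3 2 8 9 12) = [0, 11, 8, 2, 5, 3, 6, 7, 9, 12, 10, 4, 1]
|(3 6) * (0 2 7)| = 6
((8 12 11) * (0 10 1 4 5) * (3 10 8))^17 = (0 5 4 1 10 3 11 12 8) = [5, 10, 2, 11, 1, 4, 6, 7, 0, 9, 3, 12, 8]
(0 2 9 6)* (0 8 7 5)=[2, 1, 9, 3, 4, 0, 8, 5, 7, 6]=(0 2 9 6 8 7 5)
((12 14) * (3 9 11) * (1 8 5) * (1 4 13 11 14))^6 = (1 3 5 14 13)(4 12 11 8 9) = [0, 3, 2, 5, 12, 14, 6, 7, 9, 4, 10, 8, 11, 1, 13]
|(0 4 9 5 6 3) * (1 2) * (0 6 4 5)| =4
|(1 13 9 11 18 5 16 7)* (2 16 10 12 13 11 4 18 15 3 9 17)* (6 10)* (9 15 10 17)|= |(1 11 10 12 13 9 4 18 5 6 17 2 16 7)(3 15)|= 14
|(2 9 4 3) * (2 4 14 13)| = 4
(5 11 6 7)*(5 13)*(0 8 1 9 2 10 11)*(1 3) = [8, 9, 10, 1, 4, 0, 7, 13, 3, 2, 11, 6, 12, 5] = (0 8 3 1 9 2 10 11 6 7 13 5)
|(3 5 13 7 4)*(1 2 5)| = 7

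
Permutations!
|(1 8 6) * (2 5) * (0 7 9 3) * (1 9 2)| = 9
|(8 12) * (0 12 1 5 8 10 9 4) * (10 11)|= |(0 12 11 10 9 4)(1 5 8)|= 6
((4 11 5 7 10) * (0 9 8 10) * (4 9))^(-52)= [5, 1, 2, 3, 7, 4, 6, 11, 9, 10, 8, 0]= (0 5 4 7 11)(8 9 10)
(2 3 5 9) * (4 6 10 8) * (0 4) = [4, 1, 3, 5, 6, 9, 10, 7, 0, 2, 8] = (0 4 6 10 8)(2 3 5 9)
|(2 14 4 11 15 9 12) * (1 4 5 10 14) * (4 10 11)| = 9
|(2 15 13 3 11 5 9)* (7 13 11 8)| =20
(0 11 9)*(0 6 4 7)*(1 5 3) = (0 11 9 6 4 7)(1 5 3) = [11, 5, 2, 1, 7, 3, 4, 0, 8, 6, 10, 9]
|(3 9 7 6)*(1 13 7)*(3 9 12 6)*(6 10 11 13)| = 6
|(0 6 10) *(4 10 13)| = 5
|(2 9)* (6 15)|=|(2 9)(6 15)|=2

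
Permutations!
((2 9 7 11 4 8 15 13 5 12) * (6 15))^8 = (2 13 8 7 12 15 4 9 5 6 11) = [0, 1, 13, 3, 9, 6, 11, 12, 7, 5, 10, 2, 15, 8, 14, 4]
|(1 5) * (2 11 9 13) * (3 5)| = |(1 3 5)(2 11 9 13)| = 12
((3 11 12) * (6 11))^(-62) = (3 11)(6 12) = [0, 1, 2, 11, 4, 5, 12, 7, 8, 9, 10, 3, 6]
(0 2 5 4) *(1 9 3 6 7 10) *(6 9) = [2, 6, 5, 9, 0, 4, 7, 10, 8, 3, 1] = (0 2 5 4)(1 6 7 10)(3 9)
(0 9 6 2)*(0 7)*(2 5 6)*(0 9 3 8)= (0 3 8)(2 7 9)(5 6)= [3, 1, 7, 8, 4, 6, 5, 9, 0, 2]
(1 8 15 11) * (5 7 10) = (1 8 15 11)(5 7 10) = [0, 8, 2, 3, 4, 7, 6, 10, 15, 9, 5, 1, 12, 13, 14, 11]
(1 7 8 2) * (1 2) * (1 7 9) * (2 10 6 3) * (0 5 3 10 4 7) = [5, 9, 4, 2, 7, 3, 10, 8, 0, 1, 6] = (0 5 3 2 4 7 8)(1 9)(6 10)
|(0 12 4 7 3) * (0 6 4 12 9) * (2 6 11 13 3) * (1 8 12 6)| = |(0 9)(1 8 12 6 4 7 2)(3 11 13)| = 42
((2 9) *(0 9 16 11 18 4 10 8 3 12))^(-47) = (0 8 18 2 12 10 11 9 3 4 16) = [8, 1, 12, 4, 16, 5, 6, 7, 18, 3, 11, 9, 10, 13, 14, 15, 0, 17, 2]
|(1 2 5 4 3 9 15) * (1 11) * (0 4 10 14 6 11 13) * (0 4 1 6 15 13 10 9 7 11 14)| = |(0 1 2 5 9 13 4 3 7 11 6 14 15 10)| = 14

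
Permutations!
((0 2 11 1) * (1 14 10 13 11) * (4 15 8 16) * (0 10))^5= (0 11 10 2 14 13 1)(4 15 8 16)= [11, 0, 14, 3, 15, 5, 6, 7, 16, 9, 2, 10, 12, 1, 13, 8, 4]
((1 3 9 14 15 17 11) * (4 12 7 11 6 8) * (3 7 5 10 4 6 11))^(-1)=[0, 11, 2, 7, 10, 12, 8, 1, 6, 3, 5, 17, 4, 13, 9, 14, 16, 15]=(1 11 17 15 14 9 3 7)(4 10 5 12)(6 8)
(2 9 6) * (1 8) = (1 8)(2 9 6) = [0, 8, 9, 3, 4, 5, 2, 7, 1, 6]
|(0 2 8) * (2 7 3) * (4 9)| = 10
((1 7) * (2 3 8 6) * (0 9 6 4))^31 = (0 2 4 6 8 9 3)(1 7) = [2, 7, 4, 0, 6, 5, 8, 1, 9, 3]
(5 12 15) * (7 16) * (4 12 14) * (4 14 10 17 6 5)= [0, 1, 2, 3, 12, 10, 5, 16, 8, 9, 17, 11, 15, 13, 14, 4, 7, 6]= (4 12 15)(5 10 17 6)(7 16)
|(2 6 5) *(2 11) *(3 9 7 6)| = 7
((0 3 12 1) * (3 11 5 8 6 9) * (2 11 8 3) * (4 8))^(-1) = [1, 12, 9, 5, 0, 11, 8, 7, 4, 6, 10, 2, 3] = (0 1 12 3 5 11 2 9 6 8 4)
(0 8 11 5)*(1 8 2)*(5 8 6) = (0 2 1 6 5)(8 11) = [2, 6, 1, 3, 4, 0, 5, 7, 11, 9, 10, 8]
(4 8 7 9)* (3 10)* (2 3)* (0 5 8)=[5, 1, 3, 10, 0, 8, 6, 9, 7, 4, 2]=(0 5 8 7 9 4)(2 3 10)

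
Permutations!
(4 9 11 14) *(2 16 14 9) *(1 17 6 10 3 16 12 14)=[0, 17, 12, 16, 2, 5, 10, 7, 8, 11, 3, 9, 14, 13, 4, 15, 1, 6]=(1 17 6 10 3 16)(2 12 14 4)(9 11)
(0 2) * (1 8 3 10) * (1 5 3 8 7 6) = [2, 7, 0, 10, 4, 3, 1, 6, 8, 9, 5] = (0 2)(1 7 6)(3 10 5)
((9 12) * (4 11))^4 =(12) =[0, 1, 2, 3, 4, 5, 6, 7, 8, 9, 10, 11, 12]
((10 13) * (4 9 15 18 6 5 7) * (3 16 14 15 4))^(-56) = (18) = [0, 1, 2, 3, 4, 5, 6, 7, 8, 9, 10, 11, 12, 13, 14, 15, 16, 17, 18]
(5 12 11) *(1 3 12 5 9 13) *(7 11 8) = [0, 3, 2, 12, 4, 5, 6, 11, 7, 13, 10, 9, 8, 1] = (1 3 12 8 7 11 9 13)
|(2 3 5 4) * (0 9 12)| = 12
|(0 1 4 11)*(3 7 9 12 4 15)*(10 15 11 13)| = 24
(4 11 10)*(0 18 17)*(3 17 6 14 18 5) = (0 5 3 17)(4 11 10)(6 14 18) = [5, 1, 2, 17, 11, 3, 14, 7, 8, 9, 4, 10, 12, 13, 18, 15, 16, 0, 6]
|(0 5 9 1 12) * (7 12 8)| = 7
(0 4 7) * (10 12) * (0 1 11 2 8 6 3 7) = (0 4)(1 11 2 8 6 3 7)(10 12) = [4, 11, 8, 7, 0, 5, 3, 1, 6, 9, 12, 2, 10]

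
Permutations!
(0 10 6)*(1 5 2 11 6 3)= (0 10 3 1 5 2 11 6)= [10, 5, 11, 1, 4, 2, 0, 7, 8, 9, 3, 6]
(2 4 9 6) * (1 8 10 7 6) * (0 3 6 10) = (0 3 6 2 4 9 1 8)(7 10) = [3, 8, 4, 6, 9, 5, 2, 10, 0, 1, 7]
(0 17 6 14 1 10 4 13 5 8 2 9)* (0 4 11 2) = (0 17 6 14 1 10 11 2 9 4 13 5 8) = [17, 10, 9, 3, 13, 8, 14, 7, 0, 4, 11, 2, 12, 5, 1, 15, 16, 6]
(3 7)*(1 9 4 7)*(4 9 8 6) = (9)(1 8 6 4 7 3) = [0, 8, 2, 1, 7, 5, 4, 3, 6, 9]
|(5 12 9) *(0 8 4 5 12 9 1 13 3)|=|(0 8 4 5 9 12 1 13 3)|=9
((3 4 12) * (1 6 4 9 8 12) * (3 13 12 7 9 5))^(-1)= (1 4 6)(3 5)(7 8 9)(12 13)= [0, 4, 2, 5, 6, 3, 1, 8, 9, 7, 10, 11, 13, 12]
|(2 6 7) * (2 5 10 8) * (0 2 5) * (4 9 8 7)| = 9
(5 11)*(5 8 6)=(5 11 8 6)=[0, 1, 2, 3, 4, 11, 5, 7, 6, 9, 10, 8]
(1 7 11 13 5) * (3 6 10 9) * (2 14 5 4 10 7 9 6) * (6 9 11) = [0, 11, 14, 2, 10, 1, 7, 6, 8, 3, 9, 13, 12, 4, 5] = (1 11 13 4 10 9 3 2 14 5)(6 7)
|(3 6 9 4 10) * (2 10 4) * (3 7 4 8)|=8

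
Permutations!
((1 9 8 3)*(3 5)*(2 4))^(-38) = (1 8 3 9 5) = [0, 8, 2, 9, 4, 1, 6, 7, 3, 5]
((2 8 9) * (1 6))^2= (2 9 8)= [0, 1, 9, 3, 4, 5, 6, 7, 2, 8]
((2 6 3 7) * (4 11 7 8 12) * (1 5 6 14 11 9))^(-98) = (1 4 8 6)(2 11)(3 5 9 12)(7 14) = [0, 4, 11, 5, 8, 9, 1, 14, 6, 12, 10, 2, 3, 13, 7]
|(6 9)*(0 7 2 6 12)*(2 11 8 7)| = |(0 2 6 9 12)(7 11 8)| = 15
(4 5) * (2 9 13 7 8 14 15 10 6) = (2 9 13 7 8 14 15 10 6)(4 5) = [0, 1, 9, 3, 5, 4, 2, 8, 14, 13, 6, 11, 12, 7, 15, 10]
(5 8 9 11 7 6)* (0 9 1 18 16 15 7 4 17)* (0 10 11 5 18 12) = (0 9 5 8 1 12)(4 17 10 11)(6 18 16 15 7) = [9, 12, 2, 3, 17, 8, 18, 6, 1, 5, 11, 4, 0, 13, 14, 7, 15, 10, 16]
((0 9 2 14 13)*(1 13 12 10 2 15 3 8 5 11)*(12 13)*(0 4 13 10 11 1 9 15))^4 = [5, 0, 14, 12, 4, 9, 6, 7, 11, 8, 2, 3, 15, 13, 10, 1] = (0 5 9 8 11 3 12 15 1)(2 14 10)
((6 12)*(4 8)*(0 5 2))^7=(0 5 2)(4 8)(6 12)=[5, 1, 0, 3, 8, 2, 12, 7, 4, 9, 10, 11, 6]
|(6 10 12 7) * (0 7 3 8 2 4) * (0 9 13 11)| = |(0 7 6 10 12 3 8 2 4 9 13 11)| = 12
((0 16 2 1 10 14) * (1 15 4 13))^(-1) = (0 14 10 1 13 4 15 2 16) = [14, 13, 16, 3, 15, 5, 6, 7, 8, 9, 1, 11, 12, 4, 10, 2, 0]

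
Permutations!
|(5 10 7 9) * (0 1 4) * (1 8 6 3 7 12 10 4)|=8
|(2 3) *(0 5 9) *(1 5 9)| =2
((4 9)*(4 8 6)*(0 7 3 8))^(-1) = [9, 1, 2, 7, 6, 5, 8, 0, 3, 4] = (0 9 4 6 8 3 7)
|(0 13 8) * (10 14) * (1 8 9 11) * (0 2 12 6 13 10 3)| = |(0 10 14 3)(1 8 2 12 6 13 9 11)| = 8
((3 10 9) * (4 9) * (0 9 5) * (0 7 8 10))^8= (0 3 9)(4 8 5 10 7)= [3, 1, 2, 9, 8, 10, 6, 4, 5, 0, 7]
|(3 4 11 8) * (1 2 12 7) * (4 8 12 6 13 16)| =18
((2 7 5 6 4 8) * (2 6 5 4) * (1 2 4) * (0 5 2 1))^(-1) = [7, 1, 5, 3, 6, 0, 8, 2, 4] = (0 7 2 5)(4 6 8)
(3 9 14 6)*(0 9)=(0 9 14 6 3)=[9, 1, 2, 0, 4, 5, 3, 7, 8, 14, 10, 11, 12, 13, 6]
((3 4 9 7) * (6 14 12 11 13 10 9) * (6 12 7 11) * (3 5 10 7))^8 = (3 6 4 14 12)(5 9 13)(7 10 11) = [0, 1, 2, 6, 14, 9, 4, 10, 8, 13, 11, 7, 3, 5, 12]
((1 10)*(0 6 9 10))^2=(0 9 1 6 10)=[9, 6, 2, 3, 4, 5, 10, 7, 8, 1, 0]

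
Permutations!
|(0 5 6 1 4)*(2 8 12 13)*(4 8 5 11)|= 21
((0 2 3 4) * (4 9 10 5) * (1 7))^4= [10, 1, 5, 4, 9, 3, 6, 7, 8, 0, 2]= (0 10 2 5 3 4 9)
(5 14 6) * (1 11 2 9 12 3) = (1 11 2 9 12 3)(5 14 6) = [0, 11, 9, 1, 4, 14, 5, 7, 8, 12, 10, 2, 3, 13, 6]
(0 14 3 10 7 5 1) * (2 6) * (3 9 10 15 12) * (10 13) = (0 14 9 13 10 7 5 1)(2 6)(3 15 12) = [14, 0, 6, 15, 4, 1, 2, 5, 8, 13, 7, 11, 3, 10, 9, 12]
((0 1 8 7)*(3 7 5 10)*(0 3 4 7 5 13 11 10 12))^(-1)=(0 12 5 3 7 4 10 11 13 8 1)=[12, 0, 2, 7, 10, 3, 6, 4, 1, 9, 11, 13, 5, 8]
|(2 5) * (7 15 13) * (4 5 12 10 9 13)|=9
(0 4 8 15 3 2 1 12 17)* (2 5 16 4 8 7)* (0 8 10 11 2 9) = (0 10 11 2 1 12 17 8 15 3 5 16 4 7 9) = [10, 12, 1, 5, 7, 16, 6, 9, 15, 0, 11, 2, 17, 13, 14, 3, 4, 8]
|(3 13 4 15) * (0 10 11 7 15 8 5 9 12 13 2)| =|(0 10 11 7 15 3 2)(4 8 5 9 12 13)| =42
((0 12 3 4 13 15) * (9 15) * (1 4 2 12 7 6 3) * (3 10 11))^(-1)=(0 15 9 13 4 1 12 2 3 11 10 6 7)=[15, 12, 3, 11, 1, 5, 7, 0, 8, 13, 6, 10, 2, 4, 14, 9]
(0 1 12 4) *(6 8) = (0 1 12 4)(6 8) = [1, 12, 2, 3, 0, 5, 8, 7, 6, 9, 10, 11, 4]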